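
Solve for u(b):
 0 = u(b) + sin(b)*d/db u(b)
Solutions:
 u(b) = C1*sqrt(cos(b) + 1)/sqrt(cos(b) - 1)


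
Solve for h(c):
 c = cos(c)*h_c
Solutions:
 h(c) = C1 + Integral(c/cos(c), c)


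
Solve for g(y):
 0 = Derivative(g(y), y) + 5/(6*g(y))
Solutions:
 g(y) = -sqrt(C1 - 15*y)/3
 g(y) = sqrt(C1 - 15*y)/3


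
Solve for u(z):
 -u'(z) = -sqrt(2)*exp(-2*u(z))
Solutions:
 u(z) = log(-sqrt(C1 + 2*sqrt(2)*z))
 u(z) = log(C1 + 2*sqrt(2)*z)/2


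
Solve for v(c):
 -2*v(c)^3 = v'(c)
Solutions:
 v(c) = -sqrt(2)*sqrt(-1/(C1 - 2*c))/2
 v(c) = sqrt(2)*sqrt(-1/(C1 - 2*c))/2


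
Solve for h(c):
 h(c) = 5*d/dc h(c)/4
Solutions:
 h(c) = C1*exp(4*c/5)


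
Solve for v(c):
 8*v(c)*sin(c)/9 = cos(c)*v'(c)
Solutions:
 v(c) = C1/cos(c)^(8/9)


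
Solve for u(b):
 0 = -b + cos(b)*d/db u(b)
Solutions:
 u(b) = C1 + Integral(b/cos(b), b)


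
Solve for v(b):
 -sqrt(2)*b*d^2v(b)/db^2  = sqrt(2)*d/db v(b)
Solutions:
 v(b) = C1 + C2*log(b)


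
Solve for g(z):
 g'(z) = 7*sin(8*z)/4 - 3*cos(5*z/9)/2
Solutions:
 g(z) = C1 - 27*sin(5*z/9)/10 - 7*cos(8*z)/32


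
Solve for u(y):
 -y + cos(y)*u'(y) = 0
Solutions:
 u(y) = C1 + Integral(y/cos(y), y)


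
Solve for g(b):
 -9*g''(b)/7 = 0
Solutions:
 g(b) = C1 + C2*b


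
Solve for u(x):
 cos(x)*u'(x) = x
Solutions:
 u(x) = C1 + Integral(x/cos(x), x)


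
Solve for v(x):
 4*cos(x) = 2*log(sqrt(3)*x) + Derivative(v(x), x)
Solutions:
 v(x) = C1 - 2*x*log(x) - x*log(3) + 2*x + 4*sin(x)


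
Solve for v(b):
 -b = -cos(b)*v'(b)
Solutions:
 v(b) = C1 + Integral(b/cos(b), b)


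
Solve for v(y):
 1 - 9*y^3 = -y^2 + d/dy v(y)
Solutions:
 v(y) = C1 - 9*y^4/4 + y^3/3 + y


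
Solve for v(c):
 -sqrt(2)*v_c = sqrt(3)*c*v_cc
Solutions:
 v(c) = C1 + C2*c^(1 - sqrt(6)/3)


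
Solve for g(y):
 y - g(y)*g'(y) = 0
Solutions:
 g(y) = -sqrt(C1 + y^2)
 g(y) = sqrt(C1 + y^2)


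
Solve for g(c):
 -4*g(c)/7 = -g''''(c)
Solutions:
 g(c) = C1*exp(-sqrt(2)*7^(3/4)*c/7) + C2*exp(sqrt(2)*7^(3/4)*c/7) + C3*sin(sqrt(2)*7^(3/4)*c/7) + C4*cos(sqrt(2)*7^(3/4)*c/7)


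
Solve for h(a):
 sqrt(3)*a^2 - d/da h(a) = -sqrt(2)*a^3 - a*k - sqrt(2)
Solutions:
 h(a) = C1 + sqrt(2)*a^4/4 + sqrt(3)*a^3/3 + a^2*k/2 + sqrt(2)*a


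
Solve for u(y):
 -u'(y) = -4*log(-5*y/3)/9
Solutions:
 u(y) = C1 + 4*y*log(-y)/9 + 4*y*(-log(3) - 1 + log(5))/9


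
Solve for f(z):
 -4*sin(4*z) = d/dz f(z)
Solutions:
 f(z) = C1 + cos(4*z)


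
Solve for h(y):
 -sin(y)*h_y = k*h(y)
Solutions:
 h(y) = C1*exp(k*(-log(cos(y) - 1) + log(cos(y) + 1))/2)


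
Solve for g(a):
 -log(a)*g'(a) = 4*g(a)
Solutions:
 g(a) = C1*exp(-4*li(a))


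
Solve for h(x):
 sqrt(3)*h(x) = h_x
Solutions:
 h(x) = C1*exp(sqrt(3)*x)


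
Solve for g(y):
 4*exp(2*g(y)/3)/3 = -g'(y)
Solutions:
 g(y) = 3*log(-sqrt(-1/(C1 - 4*y))) - 3*log(2)/2 + 3*log(3)
 g(y) = 3*log(-1/(C1 - 4*y))/2 - 3*log(2)/2 + 3*log(3)


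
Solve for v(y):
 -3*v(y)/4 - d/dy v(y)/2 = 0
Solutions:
 v(y) = C1*exp(-3*y/2)


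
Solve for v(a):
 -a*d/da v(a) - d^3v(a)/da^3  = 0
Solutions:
 v(a) = C1 + Integral(C2*airyai(-a) + C3*airybi(-a), a)


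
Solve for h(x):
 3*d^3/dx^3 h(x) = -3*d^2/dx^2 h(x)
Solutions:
 h(x) = C1 + C2*x + C3*exp(-x)


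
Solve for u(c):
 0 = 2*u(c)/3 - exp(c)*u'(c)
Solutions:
 u(c) = C1*exp(-2*exp(-c)/3)


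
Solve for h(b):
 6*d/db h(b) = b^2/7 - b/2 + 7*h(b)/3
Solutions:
 h(b) = C1*exp(7*b/18) - 3*b^2/49 - 69*b/686 - 621/2401


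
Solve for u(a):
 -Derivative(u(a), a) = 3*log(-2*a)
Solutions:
 u(a) = C1 - 3*a*log(-a) + 3*a*(1 - log(2))


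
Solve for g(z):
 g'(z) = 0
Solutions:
 g(z) = C1


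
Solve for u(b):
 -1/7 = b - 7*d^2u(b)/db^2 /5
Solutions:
 u(b) = C1 + C2*b + 5*b^3/42 + 5*b^2/98


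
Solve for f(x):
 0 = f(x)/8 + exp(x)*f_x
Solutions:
 f(x) = C1*exp(exp(-x)/8)


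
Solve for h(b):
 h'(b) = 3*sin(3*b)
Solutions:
 h(b) = C1 - cos(3*b)


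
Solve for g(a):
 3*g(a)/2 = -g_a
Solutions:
 g(a) = C1*exp(-3*a/2)


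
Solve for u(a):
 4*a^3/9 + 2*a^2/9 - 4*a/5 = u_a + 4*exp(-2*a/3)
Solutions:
 u(a) = C1 + a^4/9 + 2*a^3/27 - 2*a^2/5 + 6*exp(-2*a/3)


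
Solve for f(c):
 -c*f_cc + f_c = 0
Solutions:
 f(c) = C1 + C2*c^2


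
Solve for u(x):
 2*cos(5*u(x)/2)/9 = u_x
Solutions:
 -2*x/9 - log(sin(5*u(x)/2) - 1)/5 + log(sin(5*u(x)/2) + 1)/5 = C1


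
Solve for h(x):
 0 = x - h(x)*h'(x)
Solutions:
 h(x) = -sqrt(C1 + x^2)
 h(x) = sqrt(C1 + x^2)


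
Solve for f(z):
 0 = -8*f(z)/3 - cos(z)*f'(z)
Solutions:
 f(z) = C1*(sin(z) - 1)^(4/3)/(sin(z) + 1)^(4/3)


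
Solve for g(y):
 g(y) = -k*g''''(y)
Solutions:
 g(y) = C1*exp(-y*(-1/k)^(1/4)) + C2*exp(y*(-1/k)^(1/4)) + C3*exp(-I*y*(-1/k)^(1/4)) + C4*exp(I*y*(-1/k)^(1/4))


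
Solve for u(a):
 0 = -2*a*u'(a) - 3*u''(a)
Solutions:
 u(a) = C1 + C2*erf(sqrt(3)*a/3)


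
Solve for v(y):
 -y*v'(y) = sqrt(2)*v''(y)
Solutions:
 v(y) = C1 + C2*erf(2^(1/4)*y/2)


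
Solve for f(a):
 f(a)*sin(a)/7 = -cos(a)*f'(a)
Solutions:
 f(a) = C1*cos(a)^(1/7)


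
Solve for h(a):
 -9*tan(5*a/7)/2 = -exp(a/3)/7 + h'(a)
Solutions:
 h(a) = C1 + 3*exp(a/3)/7 + 63*log(cos(5*a/7))/10


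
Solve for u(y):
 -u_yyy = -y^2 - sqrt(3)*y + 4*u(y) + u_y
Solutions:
 u(y) = C1*exp(-3^(1/3)*y*(-(18 + sqrt(327))^(1/3) + 3^(1/3)/(18 + sqrt(327))^(1/3))/6)*sin(3^(1/6)*y*(3/(18 + sqrt(327))^(1/3) + 3^(2/3)*(18 + sqrt(327))^(1/3))/6) + C2*exp(-3^(1/3)*y*(-(18 + sqrt(327))^(1/3) + 3^(1/3)/(18 + sqrt(327))^(1/3))/6)*cos(3^(1/6)*y*(3/(18 + sqrt(327))^(1/3) + 3^(2/3)*(18 + sqrt(327))^(1/3))/6) + C3*exp(3^(1/3)*y*(-(18 + sqrt(327))^(1/3) + 3^(1/3)/(18 + sqrt(327))^(1/3))/3) + y^2/4 - y/8 + sqrt(3)*y/4 - sqrt(3)/16 + 1/32


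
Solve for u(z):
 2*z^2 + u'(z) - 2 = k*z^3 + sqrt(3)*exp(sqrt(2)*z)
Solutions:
 u(z) = C1 + k*z^4/4 - 2*z^3/3 + 2*z + sqrt(6)*exp(sqrt(2)*z)/2


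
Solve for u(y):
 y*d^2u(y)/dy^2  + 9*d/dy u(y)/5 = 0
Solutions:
 u(y) = C1 + C2/y^(4/5)


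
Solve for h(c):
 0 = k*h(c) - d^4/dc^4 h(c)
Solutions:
 h(c) = C1*exp(-c*k^(1/4)) + C2*exp(c*k^(1/4)) + C3*exp(-I*c*k^(1/4)) + C4*exp(I*c*k^(1/4))


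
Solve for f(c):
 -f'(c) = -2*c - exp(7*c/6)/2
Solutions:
 f(c) = C1 + c^2 + 3*exp(7*c/6)/7


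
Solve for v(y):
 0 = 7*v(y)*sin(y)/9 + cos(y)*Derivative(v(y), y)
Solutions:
 v(y) = C1*cos(y)^(7/9)


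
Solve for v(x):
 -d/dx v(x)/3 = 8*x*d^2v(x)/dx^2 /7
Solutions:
 v(x) = C1 + C2*x^(17/24)


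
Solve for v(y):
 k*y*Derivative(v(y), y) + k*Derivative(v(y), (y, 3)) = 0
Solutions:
 v(y) = C1 + Integral(C2*airyai(-y) + C3*airybi(-y), y)


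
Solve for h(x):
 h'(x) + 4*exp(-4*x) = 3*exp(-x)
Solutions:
 h(x) = C1 - 3*exp(-x) + exp(-4*x)


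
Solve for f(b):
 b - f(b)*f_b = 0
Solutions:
 f(b) = -sqrt(C1 + b^2)
 f(b) = sqrt(C1 + b^2)


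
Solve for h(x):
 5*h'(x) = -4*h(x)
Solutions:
 h(x) = C1*exp(-4*x/5)


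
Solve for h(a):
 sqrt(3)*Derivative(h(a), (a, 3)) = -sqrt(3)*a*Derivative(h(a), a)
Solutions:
 h(a) = C1 + Integral(C2*airyai(-a) + C3*airybi(-a), a)


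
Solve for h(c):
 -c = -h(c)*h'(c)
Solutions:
 h(c) = -sqrt(C1 + c^2)
 h(c) = sqrt(C1 + c^2)


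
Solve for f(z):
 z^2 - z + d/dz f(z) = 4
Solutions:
 f(z) = C1 - z^3/3 + z^2/2 + 4*z


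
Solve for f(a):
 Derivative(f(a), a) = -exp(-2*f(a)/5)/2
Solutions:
 f(a) = 5*log(-sqrt(C1 - a)) - 5*log(5)/2
 f(a) = 5*log(C1 - a/5)/2


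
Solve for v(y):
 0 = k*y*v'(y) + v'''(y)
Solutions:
 v(y) = C1 + Integral(C2*airyai(y*(-k)^(1/3)) + C3*airybi(y*(-k)^(1/3)), y)


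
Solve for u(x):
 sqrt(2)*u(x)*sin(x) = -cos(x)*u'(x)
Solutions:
 u(x) = C1*cos(x)^(sqrt(2))


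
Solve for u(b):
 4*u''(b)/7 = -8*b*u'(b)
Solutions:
 u(b) = C1 + C2*erf(sqrt(7)*b)


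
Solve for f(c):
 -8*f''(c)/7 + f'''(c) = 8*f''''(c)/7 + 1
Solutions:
 f(c) = C1 + C2*c - 7*c^2/16 + (C3*sin(3*sqrt(23)*c/16) + C4*cos(3*sqrt(23)*c/16))*exp(7*c/16)


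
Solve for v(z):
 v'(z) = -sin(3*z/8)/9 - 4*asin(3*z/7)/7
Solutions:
 v(z) = C1 - 4*z*asin(3*z/7)/7 - 4*sqrt(49 - 9*z^2)/21 + 8*cos(3*z/8)/27


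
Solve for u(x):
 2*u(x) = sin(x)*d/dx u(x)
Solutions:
 u(x) = C1*(cos(x) - 1)/(cos(x) + 1)


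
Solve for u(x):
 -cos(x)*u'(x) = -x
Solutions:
 u(x) = C1 + Integral(x/cos(x), x)


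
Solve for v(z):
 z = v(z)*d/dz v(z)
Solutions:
 v(z) = -sqrt(C1 + z^2)
 v(z) = sqrt(C1 + z^2)


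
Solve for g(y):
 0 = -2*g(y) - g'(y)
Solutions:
 g(y) = C1*exp(-2*y)


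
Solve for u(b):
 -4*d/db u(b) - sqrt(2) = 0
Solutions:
 u(b) = C1 - sqrt(2)*b/4


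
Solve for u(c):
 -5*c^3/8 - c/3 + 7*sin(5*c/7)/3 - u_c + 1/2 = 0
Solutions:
 u(c) = C1 - 5*c^4/32 - c^2/6 + c/2 - 49*cos(5*c/7)/15


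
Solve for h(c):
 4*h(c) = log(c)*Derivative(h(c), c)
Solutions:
 h(c) = C1*exp(4*li(c))


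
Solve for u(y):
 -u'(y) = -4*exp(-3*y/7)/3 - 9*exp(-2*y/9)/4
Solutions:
 u(y) = C1 - 28*exp(-3*y/7)/9 - 81*exp(-2*y/9)/8


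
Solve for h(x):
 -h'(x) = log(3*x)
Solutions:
 h(x) = C1 - x*log(x) - x*log(3) + x


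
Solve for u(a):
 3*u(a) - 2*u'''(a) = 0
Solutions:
 u(a) = C3*exp(2^(2/3)*3^(1/3)*a/2) + (C1*sin(2^(2/3)*3^(5/6)*a/4) + C2*cos(2^(2/3)*3^(5/6)*a/4))*exp(-2^(2/3)*3^(1/3)*a/4)


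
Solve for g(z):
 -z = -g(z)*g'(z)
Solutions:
 g(z) = -sqrt(C1 + z^2)
 g(z) = sqrt(C1 + z^2)


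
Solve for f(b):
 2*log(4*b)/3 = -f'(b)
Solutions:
 f(b) = C1 - 2*b*log(b)/3 - 4*b*log(2)/3 + 2*b/3


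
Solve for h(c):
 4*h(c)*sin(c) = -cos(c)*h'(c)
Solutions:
 h(c) = C1*cos(c)^4


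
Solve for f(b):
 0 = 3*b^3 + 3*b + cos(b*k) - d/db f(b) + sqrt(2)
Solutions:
 f(b) = C1 + 3*b^4/4 + 3*b^2/2 + sqrt(2)*b + sin(b*k)/k


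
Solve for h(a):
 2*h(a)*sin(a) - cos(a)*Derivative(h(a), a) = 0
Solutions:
 h(a) = C1/cos(a)^2


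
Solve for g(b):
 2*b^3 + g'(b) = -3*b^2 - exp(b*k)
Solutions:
 g(b) = C1 - b^4/2 - b^3 - exp(b*k)/k


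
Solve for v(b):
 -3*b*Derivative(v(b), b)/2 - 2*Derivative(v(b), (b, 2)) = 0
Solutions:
 v(b) = C1 + C2*erf(sqrt(6)*b/4)


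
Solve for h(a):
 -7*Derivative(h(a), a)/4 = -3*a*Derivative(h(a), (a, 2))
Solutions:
 h(a) = C1 + C2*a^(19/12)


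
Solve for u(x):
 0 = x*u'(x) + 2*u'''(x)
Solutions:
 u(x) = C1 + Integral(C2*airyai(-2^(2/3)*x/2) + C3*airybi(-2^(2/3)*x/2), x)


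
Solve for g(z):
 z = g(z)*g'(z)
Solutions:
 g(z) = -sqrt(C1 + z^2)
 g(z) = sqrt(C1 + z^2)


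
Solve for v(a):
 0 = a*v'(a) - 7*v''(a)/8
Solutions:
 v(a) = C1 + C2*erfi(2*sqrt(7)*a/7)


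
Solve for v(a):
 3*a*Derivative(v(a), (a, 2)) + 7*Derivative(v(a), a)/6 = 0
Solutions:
 v(a) = C1 + C2*a^(11/18)


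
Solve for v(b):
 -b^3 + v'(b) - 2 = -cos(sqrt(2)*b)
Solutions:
 v(b) = C1 + b^4/4 + 2*b - sqrt(2)*sin(sqrt(2)*b)/2


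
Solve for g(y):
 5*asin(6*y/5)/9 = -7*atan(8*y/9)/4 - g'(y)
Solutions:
 g(y) = C1 - 5*y*asin(6*y/5)/9 - 7*y*atan(8*y/9)/4 - 5*sqrt(25 - 36*y^2)/54 + 63*log(64*y^2 + 81)/64


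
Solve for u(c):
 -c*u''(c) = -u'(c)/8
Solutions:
 u(c) = C1 + C2*c^(9/8)


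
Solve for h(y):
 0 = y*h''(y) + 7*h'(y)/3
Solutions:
 h(y) = C1 + C2/y^(4/3)


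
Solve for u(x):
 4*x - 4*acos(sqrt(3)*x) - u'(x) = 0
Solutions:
 u(x) = C1 + 2*x^2 - 4*x*acos(sqrt(3)*x) + 4*sqrt(3)*sqrt(1 - 3*x^2)/3


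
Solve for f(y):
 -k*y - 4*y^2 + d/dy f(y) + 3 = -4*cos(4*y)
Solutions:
 f(y) = C1 + k*y^2/2 + 4*y^3/3 - 3*y - sin(4*y)


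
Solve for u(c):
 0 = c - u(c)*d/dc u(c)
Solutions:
 u(c) = -sqrt(C1 + c^2)
 u(c) = sqrt(C1 + c^2)


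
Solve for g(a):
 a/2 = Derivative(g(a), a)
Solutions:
 g(a) = C1 + a^2/4


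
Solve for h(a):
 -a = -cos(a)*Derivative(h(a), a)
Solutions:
 h(a) = C1 + Integral(a/cos(a), a)


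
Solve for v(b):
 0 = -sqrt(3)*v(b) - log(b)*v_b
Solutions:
 v(b) = C1*exp(-sqrt(3)*li(b))


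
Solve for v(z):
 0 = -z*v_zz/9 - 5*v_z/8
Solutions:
 v(z) = C1 + C2/z^(37/8)


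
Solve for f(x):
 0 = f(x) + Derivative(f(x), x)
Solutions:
 f(x) = C1*exp(-x)


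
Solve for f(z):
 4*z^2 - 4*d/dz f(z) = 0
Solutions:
 f(z) = C1 + z^3/3


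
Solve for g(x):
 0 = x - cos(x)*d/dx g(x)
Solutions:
 g(x) = C1 + Integral(x/cos(x), x)


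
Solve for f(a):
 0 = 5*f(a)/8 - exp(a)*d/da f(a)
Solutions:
 f(a) = C1*exp(-5*exp(-a)/8)


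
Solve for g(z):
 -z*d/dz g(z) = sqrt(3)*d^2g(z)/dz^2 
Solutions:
 g(z) = C1 + C2*erf(sqrt(2)*3^(3/4)*z/6)


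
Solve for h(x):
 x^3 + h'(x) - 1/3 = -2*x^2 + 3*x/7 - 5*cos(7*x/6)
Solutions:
 h(x) = C1 - x^4/4 - 2*x^3/3 + 3*x^2/14 + x/3 - 30*sin(7*x/6)/7


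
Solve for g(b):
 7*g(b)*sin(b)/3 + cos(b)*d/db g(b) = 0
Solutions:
 g(b) = C1*cos(b)^(7/3)


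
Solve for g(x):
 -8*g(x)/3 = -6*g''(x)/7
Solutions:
 g(x) = C1*exp(-2*sqrt(7)*x/3) + C2*exp(2*sqrt(7)*x/3)


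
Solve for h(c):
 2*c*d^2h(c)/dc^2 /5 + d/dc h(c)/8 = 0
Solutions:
 h(c) = C1 + C2*c^(11/16)


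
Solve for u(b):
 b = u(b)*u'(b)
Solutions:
 u(b) = -sqrt(C1 + b^2)
 u(b) = sqrt(C1 + b^2)


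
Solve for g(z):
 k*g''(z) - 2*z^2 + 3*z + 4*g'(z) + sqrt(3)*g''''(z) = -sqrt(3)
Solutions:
 g(z) = C1 + C2*exp(z*(3^(1/3)*k/(sqrt(sqrt(3)*k^3 + 324) + 18)^(1/3) - 3^(1/6)*(sqrt(sqrt(3)*k^3 + 324) + 18)^(1/3))/3) + C3*exp(z*(4*sqrt(3)*k/((-3^(1/6) + 3^(2/3)*I)*(sqrt(sqrt(3)*k^3 + 324) + 18)^(1/3)) + 3^(1/6)*(sqrt(sqrt(3)*k^3 + 324) + 18)^(1/3) - 3^(2/3)*I*(sqrt(sqrt(3)*k^3 + 324) + 18)^(1/3))/6) + C4*exp(z*(-4*sqrt(3)*k/((3^(1/6) + 3^(2/3)*I)*(sqrt(sqrt(3)*k^3 + 324) + 18)^(1/3)) + 3^(1/6)*(sqrt(sqrt(3)*k^3 + 324) + 18)^(1/3) + 3^(2/3)*I*(sqrt(sqrt(3)*k^3 + 324) + 18)^(1/3))/6) + k^2*z/16 - k*z^2/8 + 3*k*z/16 + z^3/6 - 3*z^2/8 - sqrt(3)*z/4


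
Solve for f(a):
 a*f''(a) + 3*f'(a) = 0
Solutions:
 f(a) = C1 + C2/a^2


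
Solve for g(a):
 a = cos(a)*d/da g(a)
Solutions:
 g(a) = C1 + Integral(a/cos(a), a)


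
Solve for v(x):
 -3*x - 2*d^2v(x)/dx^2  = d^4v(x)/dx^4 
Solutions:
 v(x) = C1 + C2*x + C3*sin(sqrt(2)*x) + C4*cos(sqrt(2)*x) - x^3/4


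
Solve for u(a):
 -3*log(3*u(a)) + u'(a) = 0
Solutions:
 -Integral(1/(log(_y) + log(3)), (_y, u(a)))/3 = C1 - a


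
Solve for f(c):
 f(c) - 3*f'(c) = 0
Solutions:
 f(c) = C1*exp(c/3)


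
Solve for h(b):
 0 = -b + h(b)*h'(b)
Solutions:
 h(b) = -sqrt(C1 + b^2)
 h(b) = sqrt(C1 + b^2)


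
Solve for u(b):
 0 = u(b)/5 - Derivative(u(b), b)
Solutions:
 u(b) = C1*exp(b/5)


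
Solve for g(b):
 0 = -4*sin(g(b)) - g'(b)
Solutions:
 g(b) = -acos((-C1 - exp(8*b))/(C1 - exp(8*b))) + 2*pi
 g(b) = acos((-C1 - exp(8*b))/(C1 - exp(8*b)))


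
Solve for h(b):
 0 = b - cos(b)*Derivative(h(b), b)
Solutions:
 h(b) = C1 + Integral(b/cos(b), b)


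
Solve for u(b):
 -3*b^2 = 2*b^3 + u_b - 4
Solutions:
 u(b) = C1 - b^4/2 - b^3 + 4*b


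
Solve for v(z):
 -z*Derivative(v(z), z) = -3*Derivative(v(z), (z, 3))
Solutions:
 v(z) = C1 + Integral(C2*airyai(3^(2/3)*z/3) + C3*airybi(3^(2/3)*z/3), z)


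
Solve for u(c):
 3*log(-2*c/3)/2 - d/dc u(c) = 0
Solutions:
 u(c) = C1 + 3*c*log(-c)/2 + 3*c*(-log(3) - 1 + log(2))/2


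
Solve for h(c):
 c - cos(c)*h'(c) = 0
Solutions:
 h(c) = C1 + Integral(c/cos(c), c)


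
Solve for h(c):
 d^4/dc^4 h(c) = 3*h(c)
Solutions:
 h(c) = C1*exp(-3^(1/4)*c) + C2*exp(3^(1/4)*c) + C3*sin(3^(1/4)*c) + C4*cos(3^(1/4)*c)


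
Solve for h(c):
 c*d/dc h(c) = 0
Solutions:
 h(c) = C1


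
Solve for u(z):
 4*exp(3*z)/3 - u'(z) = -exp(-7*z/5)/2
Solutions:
 u(z) = C1 + 4*exp(3*z)/9 - 5*exp(-7*z/5)/14


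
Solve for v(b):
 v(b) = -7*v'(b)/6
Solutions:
 v(b) = C1*exp(-6*b/7)


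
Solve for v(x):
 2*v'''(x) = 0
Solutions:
 v(x) = C1 + C2*x + C3*x^2


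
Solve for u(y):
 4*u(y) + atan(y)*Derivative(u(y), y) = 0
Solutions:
 u(y) = C1*exp(-4*Integral(1/atan(y), y))


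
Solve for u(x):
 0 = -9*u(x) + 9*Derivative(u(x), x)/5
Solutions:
 u(x) = C1*exp(5*x)


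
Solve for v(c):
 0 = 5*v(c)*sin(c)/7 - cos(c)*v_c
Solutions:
 v(c) = C1/cos(c)^(5/7)


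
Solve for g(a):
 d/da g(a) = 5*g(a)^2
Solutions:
 g(a) = -1/(C1 + 5*a)


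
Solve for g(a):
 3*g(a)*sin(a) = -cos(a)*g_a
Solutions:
 g(a) = C1*cos(a)^3


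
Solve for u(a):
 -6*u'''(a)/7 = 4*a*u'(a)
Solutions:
 u(a) = C1 + Integral(C2*airyai(-14^(1/3)*3^(2/3)*a/3) + C3*airybi(-14^(1/3)*3^(2/3)*a/3), a)


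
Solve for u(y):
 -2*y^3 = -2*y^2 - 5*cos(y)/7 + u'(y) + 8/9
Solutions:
 u(y) = C1 - y^4/2 + 2*y^3/3 - 8*y/9 + 5*sin(y)/7


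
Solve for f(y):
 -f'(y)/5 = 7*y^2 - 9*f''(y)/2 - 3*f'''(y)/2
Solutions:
 f(y) = C1 + C2*exp(y*(-45 + sqrt(2145))/30) + C3*exp(-y*(45 + sqrt(2145))/30) - 35*y^3/3 - 1575*y^2/2 - 71925*y/2


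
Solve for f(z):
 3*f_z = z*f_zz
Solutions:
 f(z) = C1 + C2*z^4


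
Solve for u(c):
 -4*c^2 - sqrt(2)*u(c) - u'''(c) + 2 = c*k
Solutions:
 u(c) = C3*exp(-2^(1/6)*c) - 2*sqrt(2)*c^2 - sqrt(2)*c*k/2 + (C1*sin(2^(1/6)*sqrt(3)*c/2) + C2*cos(2^(1/6)*sqrt(3)*c/2))*exp(2^(1/6)*c/2) + sqrt(2)


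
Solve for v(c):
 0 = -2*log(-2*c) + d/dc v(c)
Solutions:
 v(c) = C1 + 2*c*log(-c) + 2*c*(-1 + log(2))


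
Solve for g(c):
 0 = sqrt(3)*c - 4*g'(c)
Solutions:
 g(c) = C1 + sqrt(3)*c^2/8


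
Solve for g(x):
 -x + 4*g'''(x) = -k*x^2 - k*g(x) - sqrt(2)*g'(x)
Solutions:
 g(x) = C1*exp(x*(3^(1/3)*(9*k + sqrt(3)*sqrt(27*k^2 + 2*sqrt(2)))^(1/3)/12 - 3^(5/6)*I*(9*k + sqrt(3)*sqrt(27*k^2 + 2*sqrt(2)))^(1/3)/12 + sqrt(2)/((-3^(1/3) + 3^(5/6)*I)*(9*k + sqrt(3)*sqrt(27*k^2 + 2*sqrt(2)))^(1/3)))) + C2*exp(x*(3^(1/3)*(9*k + sqrt(3)*sqrt(27*k^2 + 2*sqrt(2)))^(1/3)/12 + 3^(5/6)*I*(9*k + sqrt(3)*sqrt(27*k^2 + 2*sqrt(2)))^(1/3)/12 - sqrt(2)/((3^(1/3) + 3^(5/6)*I)*(9*k + sqrt(3)*sqrt(27*k^2 + 2*sqrt(2)))^(1/3)))) + C3*exp(3^(1/3)*x*(-(9*k + sqrt(3)*sqrt(27*k^2 + 2*sqrt(2)))^(1/3) + sqrt(2)*3^(1/3)/(9*k + sqrt(3)*sqrt(27*k^2 + 2*sqrt(2)))^(1/3))/6) - x^2 + x/k + 2*sqrt(2)*x/k - 4/k^2 - sqrt(2)/k^2


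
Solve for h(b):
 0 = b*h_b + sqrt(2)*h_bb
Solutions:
 h(b) = C1 + C2*erf(2^(1/4)*b/2)


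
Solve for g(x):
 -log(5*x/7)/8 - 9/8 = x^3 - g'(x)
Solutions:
 g(x) = C1 + x^4/4 + x*log(x)/8 - x*log(7)/8 + x*log(5)/8 + x


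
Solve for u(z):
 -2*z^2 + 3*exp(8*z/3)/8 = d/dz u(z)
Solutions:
 u(z) = C1 - 2*z^3/3 + 9*exp(8*z/3)/64


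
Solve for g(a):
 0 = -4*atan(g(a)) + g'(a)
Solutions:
 Integral(1/atan(_y), (_y, g(a))) = C1 + 4*a


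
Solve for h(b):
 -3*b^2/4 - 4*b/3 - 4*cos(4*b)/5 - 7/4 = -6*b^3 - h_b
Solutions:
 h(b) = C1 - 3*b^4/2 + b^3/4 + 2*b^2/3 + 7*b/4 + sin(4*b)/5


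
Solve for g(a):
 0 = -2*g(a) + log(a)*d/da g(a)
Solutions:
 g(a) = C1*exp(2*li(a))


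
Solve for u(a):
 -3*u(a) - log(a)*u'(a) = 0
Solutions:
 u(a) = C1*exp(-3*li(a))


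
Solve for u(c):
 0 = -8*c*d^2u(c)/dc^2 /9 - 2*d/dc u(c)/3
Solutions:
 u(c) = C1 + C2*c^(1/4)


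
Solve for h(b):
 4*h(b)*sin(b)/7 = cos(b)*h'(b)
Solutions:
 h(b) = C1/cos(b)^(4/7)


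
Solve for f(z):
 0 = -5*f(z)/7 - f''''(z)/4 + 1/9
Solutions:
 f(z) = (C1*sin(5^(1/4)*7^(3/4)*z/7) + C2*cos(5^(1/4)*7^(3/4)*z/7))*exp(-5^(1/4)*7^(3/4)*z/7) + (C3*sin(5^(1/4)*7^(3/4)*z/7) + C4*cos(5^(1/4)*7^(3/4)*z/7))*exp(5^(1/4)*7^(3/4)*z/7) + 7/45


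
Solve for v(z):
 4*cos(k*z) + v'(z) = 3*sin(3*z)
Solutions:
 v(z) = C1 - cos(3*z) - 4*sin(k*z)/k


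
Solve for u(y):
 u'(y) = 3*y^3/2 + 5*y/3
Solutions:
 u(y) = C1 + 3*y^4/8 + 5*y^2/6


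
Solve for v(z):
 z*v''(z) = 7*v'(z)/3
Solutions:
 v(z) = C1 + C2*z^(10/3)


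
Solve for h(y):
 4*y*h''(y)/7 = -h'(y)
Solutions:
 h(y) = C1 + C2/y^(3/4)


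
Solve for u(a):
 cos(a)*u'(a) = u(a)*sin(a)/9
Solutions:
 u(a) = C1/cos(a)^(1/9)


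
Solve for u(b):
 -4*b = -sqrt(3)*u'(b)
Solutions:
 u(b) = C1 + 2*sqrt(3)*b^2/3


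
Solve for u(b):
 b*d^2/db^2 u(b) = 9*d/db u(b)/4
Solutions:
 u(b) = C1 + C2*b^(13/4)


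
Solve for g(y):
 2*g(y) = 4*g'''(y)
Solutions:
 g(y) = C3*exp(2^(2/3)*y/2) + (C1*sin(2^(2/3)*sqrt(3)*y/4) + C2*cos(2^(2/3)*sqrt(3)*y/4))*exp(-2^(2/3)*y/4)


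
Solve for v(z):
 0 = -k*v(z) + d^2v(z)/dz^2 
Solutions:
 v(z) = C1*exp(-sqrt(k)*z) + C2*exp(sqrt(k)*z)


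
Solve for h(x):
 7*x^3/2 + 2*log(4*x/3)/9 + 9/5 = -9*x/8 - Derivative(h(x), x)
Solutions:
 h(x) = C1 - 7*x^4/8 - 9*x^2/16 - 2*x*log(x)/9 - 71*x/45 - 4*x*log(2)/9 + 2*x*log(3)/9


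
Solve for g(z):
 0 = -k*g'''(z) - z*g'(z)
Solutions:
 g(z) = C1 + Integral(C2*airyai(z*(-1/k)^(1/3)) + C3*airybi(z*(-1/k)^(1/3)), z)


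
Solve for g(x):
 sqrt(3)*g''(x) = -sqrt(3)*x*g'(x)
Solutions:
 g(x) = C1 + C2*erf(sqrt(2)*x/2)


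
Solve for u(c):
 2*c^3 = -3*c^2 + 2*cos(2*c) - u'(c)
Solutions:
 u(c) = C1 - c^4/2 - c^3 + sin(2*c)


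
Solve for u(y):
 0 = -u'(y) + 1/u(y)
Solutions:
 u(y) = -sqrt(C1 + 2*y)
 u(y) = sqrt(C1 + 2*y)


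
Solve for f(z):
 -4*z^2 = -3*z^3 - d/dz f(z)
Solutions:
 f(z) = C1 - 3*z^4/4 + 4*z^3/3


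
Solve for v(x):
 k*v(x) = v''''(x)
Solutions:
 v(x) = C1*exp(-k^(1/4)*x) + C2*exp(k^(1/4)*x) + C3*exp(-I*k^(1/4)*x) + C4*exp(I*k^(1/4)*x)


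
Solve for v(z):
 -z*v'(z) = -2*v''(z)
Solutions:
 v(z) = C1 + C2*erfi(z/2)


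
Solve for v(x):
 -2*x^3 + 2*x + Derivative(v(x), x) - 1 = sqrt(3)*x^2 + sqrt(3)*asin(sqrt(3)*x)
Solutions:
 v(x) = C1 + x^4/2 + sqrt(3)*x^3/3 - x^2 + x + sqrt(3)*(x*asin(sqrt(3)*x) + sqrt(3)*sqrt(1 - 3*x^2)/3)


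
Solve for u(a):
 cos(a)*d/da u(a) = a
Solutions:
 u(a) = C1 + Integral(a/cos(a), a)


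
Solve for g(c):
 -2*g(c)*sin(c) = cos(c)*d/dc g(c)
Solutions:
 g(c) = C1*cos(c)^2


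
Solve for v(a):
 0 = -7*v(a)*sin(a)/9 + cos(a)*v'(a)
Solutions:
 v(a) = C1/cos(a)^(7/9)


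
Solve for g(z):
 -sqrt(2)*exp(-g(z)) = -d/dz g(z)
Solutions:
 g(z) = log(C1 + sqrt(2)*z)


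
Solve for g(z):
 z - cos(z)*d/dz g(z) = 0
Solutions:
 g(z) = C1 + Integral(z/cos(z), z)


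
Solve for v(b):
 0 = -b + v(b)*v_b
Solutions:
 v(b) = -sqrt(C1 + b^2)
 v(b) = sqrt(C1 + b^2)


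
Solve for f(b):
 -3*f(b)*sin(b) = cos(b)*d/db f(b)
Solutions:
 f(b) = C1*cos(b)^3


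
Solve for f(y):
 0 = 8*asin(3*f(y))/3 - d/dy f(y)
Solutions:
 Integral(1/asin(3*_y), (_y, f(y))) = C1 + 8*y/3


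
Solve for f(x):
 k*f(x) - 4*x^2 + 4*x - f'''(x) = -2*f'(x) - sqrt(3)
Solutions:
 f(x) = C1*exp(2^(1/3)*x*(6^(1/3)*(-9*k + sqrt(3)*sqrt(27*k^2 - 32))^(1/3)/12 - 2^(1/3)*3^(5/6)*I*(-9*k + sqrt(3)*sqrt(27*k^2 - 32))^(1/3)/12 - 4/((-3^(1/3) + 3^(5/6)*I)*(-9*k + sqrt(3)*sqrt(27*k^2 - 32))^(1/3)))) + C2*exp(2^(1/3)*x*(6^(1/3)*(-9*k + sqrt(3)*sqrt(27*k^2 - 32))^(1/3)/12 + 2^(1/3)*3^(5/6)*I*(-9*k + sqrt(3)*sqrt(27*k^2 - 32))^(1/3)/12 + 4/((3^(1/3) + 3^(5/6)*I)*(-9*k + sqrt(3)*sqrt(27*k^2 - 32))^(1/3)))) + C3*exp(-6^(1/3)*x*(2^(1/3)*(-9*k + sqrt(3)*sqrt(27*k^2 - 32))^(1/3) + 4*3^(1/3)/(-9*k + sqrt(3)*sqrt(27*k^2 - 32))^(1/3))/6) + 4*x^2/k - 4*x/k - sqrt(3)/k - 16*x/k^2 + 8/k^2 + 32/k^3


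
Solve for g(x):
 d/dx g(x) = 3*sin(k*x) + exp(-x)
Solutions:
 g(x) = C1 - exp(-x) - 3*cos(k*x)/k


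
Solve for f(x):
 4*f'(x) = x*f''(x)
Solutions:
 f(x) = C1 + C2*x^5


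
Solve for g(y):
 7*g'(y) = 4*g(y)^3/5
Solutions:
 g(y) = -sqrt(70)*sqrt(-1/(C1 + 4*y))/2
 g(y) = sqrt(70)*sqrt(-1/(C1 + 4*y))/2


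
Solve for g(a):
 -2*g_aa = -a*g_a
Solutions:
 g(a) = C1 + C2*erfi(a/2)


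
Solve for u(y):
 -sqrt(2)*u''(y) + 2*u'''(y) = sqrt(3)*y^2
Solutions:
 u(y) = C1 + C2*y + C3*exp(sqrt(2)*y/2) - sqrt(6)*y^4/24 - sqrt(3)*y^3/3 - sqrt(6)*y^2


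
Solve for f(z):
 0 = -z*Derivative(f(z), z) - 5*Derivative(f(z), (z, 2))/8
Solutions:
 f(z) = C1 + C2*erf(2*sqrt(5)*z/5)


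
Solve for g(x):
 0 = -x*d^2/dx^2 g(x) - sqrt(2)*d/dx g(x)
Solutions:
 g(x) = C1 + C2*x^(1 - sqrt(2))


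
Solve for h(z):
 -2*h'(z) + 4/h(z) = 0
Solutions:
 h(z) = -sqrt(C1 + 4*z)
 h(z) = sqrt(C1 + 4*z)


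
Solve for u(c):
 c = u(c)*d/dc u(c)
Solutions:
 u(c) = -sqrt(C1 + c^2)
 u(c) = sqrt(C1 + c^2)


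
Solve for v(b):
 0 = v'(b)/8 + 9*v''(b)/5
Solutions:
 v(b) = C1 + C2*exp(-5*b/72)


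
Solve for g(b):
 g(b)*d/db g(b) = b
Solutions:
 g(b) = -sqrt(C1 + b^2)
 g(b) = sqrt(C1 + b^2)


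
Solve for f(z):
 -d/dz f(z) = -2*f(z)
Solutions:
 f(z) = C1*exp(2*z)


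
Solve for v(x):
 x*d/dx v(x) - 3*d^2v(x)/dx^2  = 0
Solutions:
 v(x) = C1 + C2*erfi(sqrt(6)*x/6)


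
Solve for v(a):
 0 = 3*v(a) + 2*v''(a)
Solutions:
 v(a) = C1*sin(sqrt(6)*a/2) + C2*cos(sqrt(6)*a/2)


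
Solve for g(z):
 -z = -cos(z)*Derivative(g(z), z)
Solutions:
 g(z) = C1 + Integral(z/cos(z), z)


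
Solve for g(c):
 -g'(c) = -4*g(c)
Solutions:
 g(c) = C1*exp(4*c)


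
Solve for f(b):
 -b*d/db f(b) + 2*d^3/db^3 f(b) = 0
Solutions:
 f(b) = C1 + Integral(C2*airyai(2^(2/3)*b/2) + C3*airybi(2^(2/3)*b/2), b)


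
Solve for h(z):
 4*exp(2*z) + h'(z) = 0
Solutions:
 h(z) = C1 - 2*exp(2*z)


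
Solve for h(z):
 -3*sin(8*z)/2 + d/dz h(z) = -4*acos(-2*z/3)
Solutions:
 h(z) = C1 - 4*z*acos(-2*z/3) - 2*sqrt(9 - 4*z^2) - 3*cos(8*z)/16


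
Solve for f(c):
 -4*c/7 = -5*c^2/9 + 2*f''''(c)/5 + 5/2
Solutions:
 f(c) = C1 + C2*c + C3*c^2 + C4*c^3 + 5*c^6/1296 - c^5/84 - 25*c^4/96


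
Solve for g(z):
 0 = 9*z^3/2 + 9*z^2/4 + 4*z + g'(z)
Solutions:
 g(z) = C1 - 9*z^4/8 - 3*z^3/4 - 2*z^2


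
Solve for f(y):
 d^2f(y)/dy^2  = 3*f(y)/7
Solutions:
 f(y) = C1*exp(-sqrt(21)*y/7) + C2*exp(sqrt(21)*y/7)


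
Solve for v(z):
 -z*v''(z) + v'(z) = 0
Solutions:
 v(z) = C1 + C2*z^2


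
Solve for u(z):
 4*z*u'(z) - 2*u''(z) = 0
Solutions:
 u(z) = C1 + C2*erfi(z)


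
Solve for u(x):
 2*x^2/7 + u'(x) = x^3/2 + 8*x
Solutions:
 u(x) = C1 + x^4/8 - 2*x^3/21 + 4*x^2


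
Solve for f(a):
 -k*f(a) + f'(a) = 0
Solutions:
 f(a) = C1*exp(a*k)


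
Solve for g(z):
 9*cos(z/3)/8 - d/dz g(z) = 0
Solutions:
 g(z) = C1 + 27*sin(z/3)/8


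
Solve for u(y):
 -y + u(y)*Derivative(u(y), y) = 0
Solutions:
 u(y) = -sqrt(C1 + y^2)
 u(y) = sqrt(C1 + y^2)


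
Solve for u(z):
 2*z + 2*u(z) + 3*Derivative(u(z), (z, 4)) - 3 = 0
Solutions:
 u(z) = -z + (C1*sin(6^(3/4)*z/6) + C2*cos(6^(3/4)*z/6))*exp(-6^(3/4)*z/6) + (C3*sin(6^(3/4)*z/6) + C4*cos(6^(3/4)*z/6))*exp(6^(3/4)*z/6) + 3/2


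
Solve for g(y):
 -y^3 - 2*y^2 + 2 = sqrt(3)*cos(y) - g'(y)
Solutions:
 g(y) = C1 + y^4/4 + 2*y^3/3 - 2*y + sqrt(3)*sin(y)


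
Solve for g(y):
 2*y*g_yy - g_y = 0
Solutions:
 g(y) = C1 + C2*y^(3/2)


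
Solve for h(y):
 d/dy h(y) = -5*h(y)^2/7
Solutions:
 h(y) = 7/(C1 + 5*y)


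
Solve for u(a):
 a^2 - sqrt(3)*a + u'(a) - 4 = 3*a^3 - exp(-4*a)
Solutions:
 u(a) = C1 + 3*a^4/4 - a^3/3 + sqrt(3)*a^2/2 + 4*a + exp(-4*a)/4


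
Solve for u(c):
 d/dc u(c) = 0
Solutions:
 u(c) = C1


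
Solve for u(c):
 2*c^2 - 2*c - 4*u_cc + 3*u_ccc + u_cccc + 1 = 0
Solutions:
 u(c) = C1 + C2*c + C3*exp(-4*c) + C4*exp(c) + c^4/24 + c^3/24 + 11*c^2/32


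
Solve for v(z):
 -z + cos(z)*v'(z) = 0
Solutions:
 v(z) = C1 + Integral(z/cos(z), z)


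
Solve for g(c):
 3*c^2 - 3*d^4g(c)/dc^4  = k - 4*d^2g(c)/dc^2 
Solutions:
 g(c) = C1 + C2*c + C3*exp(-2*sqrt(3)*c/3) + C4*exp(2*sqrt(3)*c/3) - c^4/16 + c^2*(2*k - 9)/16


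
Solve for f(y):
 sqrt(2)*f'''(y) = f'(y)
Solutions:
 f(y) = C1 + C2*exp(-2^(3/4)*y/2) + C3*exp(2^(3/4)*y/2)


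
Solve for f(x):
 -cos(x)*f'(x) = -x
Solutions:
 f(x) = C1 + Integral(x/cos(x), x)


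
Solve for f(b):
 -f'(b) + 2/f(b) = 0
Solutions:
 f(b) = -sqrt(C1 + 4*b)
 f(b) = sqrt(C1 + 4*b)


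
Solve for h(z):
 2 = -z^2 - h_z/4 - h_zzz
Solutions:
 h(z) = C1 + C2*sin(z/2) + C3*cos(z/2) - 4*z^3/3 + 24*z


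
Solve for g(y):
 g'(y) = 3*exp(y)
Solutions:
 g(y) = C1 + 3*exp(y)


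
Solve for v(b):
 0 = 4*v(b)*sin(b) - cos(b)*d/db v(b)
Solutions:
 v(b) = C1/cos(b)^4


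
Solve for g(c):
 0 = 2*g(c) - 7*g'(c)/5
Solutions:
 g(c) = C1*exp(10*c/7)


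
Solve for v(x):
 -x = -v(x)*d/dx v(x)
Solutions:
 v(x) = -sqrt(C1 + x^2)
 v(x) = sqrt(C1 + x^2)


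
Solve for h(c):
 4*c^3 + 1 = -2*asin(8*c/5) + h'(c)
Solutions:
 h(c) = C1 + c^4 + 2*c*asin(8*c/5) + c + sqrt(25 - 64*c^2)/4


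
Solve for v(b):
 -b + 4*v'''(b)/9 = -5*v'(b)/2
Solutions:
 v(b) = C1 + C2*sin(3*sqrt(10)*b/4) + C3*cos(3*sqrt(10)*b/4) + b^2/5


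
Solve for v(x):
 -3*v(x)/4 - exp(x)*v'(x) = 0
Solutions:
 v(x) = C1*exp(3*exp(-x)/4)


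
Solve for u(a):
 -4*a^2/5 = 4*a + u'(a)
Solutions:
 u(a) = C1 - 4*a^3/15 - 2*a^2


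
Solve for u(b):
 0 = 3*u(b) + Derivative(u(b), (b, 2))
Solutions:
 u(b) = C1*sin(sqrt(3)*b) + C2*cos(sqrt(3)*b)


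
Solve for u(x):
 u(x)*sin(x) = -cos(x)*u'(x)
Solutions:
 u(x) = C1*cos(x)


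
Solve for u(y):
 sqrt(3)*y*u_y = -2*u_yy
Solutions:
 u(y) = C1 + C2*erf(3^(1/4)*y/2)


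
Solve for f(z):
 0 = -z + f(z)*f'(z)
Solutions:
 f(z) = -sqrt(C1 + z^2)
 f(z) = sqrt(C1 + z^2)


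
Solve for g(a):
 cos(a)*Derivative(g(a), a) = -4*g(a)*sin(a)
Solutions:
 g(a) = C1*cos(a)^4


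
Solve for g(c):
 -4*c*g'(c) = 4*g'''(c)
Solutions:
 g(c) = C1 + Integral(C2*airyai(-c) + C3*airybi(-c), c)


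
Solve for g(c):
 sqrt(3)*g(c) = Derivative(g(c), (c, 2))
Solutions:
 g(c) = C1*exp(-3^(1/4)*c) + C2*exp(3^(1/4)*c)


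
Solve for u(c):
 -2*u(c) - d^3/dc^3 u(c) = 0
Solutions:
 u(c) = C3*exp(-2^(1/3)*c) + (C1*sin(2^(1/3)*sqrt(3)*c/2) + C2*cos(2^(1/3)*sqrt(3)*c/2))*exp(2^(1/3)*c/2)


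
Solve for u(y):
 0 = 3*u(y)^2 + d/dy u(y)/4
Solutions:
 u(y) = 1/(C1 + 12*y)


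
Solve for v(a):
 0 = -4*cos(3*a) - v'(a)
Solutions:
 v(a) = C1 - 4*sin(3*a)/3


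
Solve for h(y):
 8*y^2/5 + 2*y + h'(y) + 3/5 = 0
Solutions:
 h(y) = C1 - 8*y^3/15 - y^2 - 3*y/5


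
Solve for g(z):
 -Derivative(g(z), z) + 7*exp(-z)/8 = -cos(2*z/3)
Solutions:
 g(z) = C1 + 3*sin(2*z/3)/2 - 7*exp(-z)/8


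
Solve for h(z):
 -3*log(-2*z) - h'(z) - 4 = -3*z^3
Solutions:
 h(z) = C1 + 3*z^4/4 - 3*z*log(-z) + z*(-3*log(2) - 1)


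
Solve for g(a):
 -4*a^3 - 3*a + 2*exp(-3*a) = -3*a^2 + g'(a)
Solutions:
 g(a) = C1 - a^4 + a^3 - 3*a^2/2 - 2*exp(-3*a)/3


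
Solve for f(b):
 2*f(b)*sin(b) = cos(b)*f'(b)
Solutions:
 f(b) = C1/cos(b)^2


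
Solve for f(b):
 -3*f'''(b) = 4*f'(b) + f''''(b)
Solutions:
 f(b) = C1 + C2*exp(b*(-1 + 1/(2*(2*sqrt(2) + 3)^(1/3)) + (2*sqrt(2) + 3)^(1/3)/2))*sin(sqrt(3)*b*(-(2*sqrt(2) + 3)^(1/3) + (2*sqrt(2) + 3)^(-1/3))/2) + C3*exp(b*(-1 + 1/(2*(2*sqrt(2) + 3)^(1/3)) + (2*sqrt(2) + 3)^(1/3)/2))*cos(sqrt(3)*b*(-(2*sqrt(2) + 3)^(1/3) + (2*sqrt(2) + 3)^(-1/3))/2) + C4*exp(-b*((2*sqrt(2) + 3)^(-1/3) + 1 + (2*sqrt(2) + 3)^(1/3)))


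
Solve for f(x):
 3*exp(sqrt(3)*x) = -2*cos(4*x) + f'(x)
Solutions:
 f(x) = C1 + sqrt(3)*exp(sqrt(3)*x) + sin(4*x)/2


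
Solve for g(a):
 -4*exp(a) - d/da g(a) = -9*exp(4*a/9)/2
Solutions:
 g(a) = C1 + 81*exp(4*a/9)/8 - 4*exp(a)


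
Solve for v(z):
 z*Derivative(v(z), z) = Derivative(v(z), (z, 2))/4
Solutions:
 v(z) = C1 + C2*erfi(sqrt(2)*z)


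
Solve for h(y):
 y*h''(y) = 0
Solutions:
 h(y) = C1 + C2*y


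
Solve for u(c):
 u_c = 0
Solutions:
 u(c) = C1


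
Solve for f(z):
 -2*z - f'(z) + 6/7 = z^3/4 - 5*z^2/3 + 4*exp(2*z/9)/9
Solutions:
 f(z) = C1 - z^4/16 + 5*z^3/9 - z^2 + 6*z/7 - 2*exp(2*z/9)


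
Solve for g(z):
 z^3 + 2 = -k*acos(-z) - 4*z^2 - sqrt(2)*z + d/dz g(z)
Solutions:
 g(z) = C1 + k*(z*acos(-z) + sqrt(1 - z^2)) + z^4/4 + 4*z^3/3 + sqrt(2)*z^2/2 + 2*z


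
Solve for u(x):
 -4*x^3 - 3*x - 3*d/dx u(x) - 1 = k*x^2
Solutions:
 u(x) = C1 - k*x^3/9 - x^4/3 - x^2/2 - x/3


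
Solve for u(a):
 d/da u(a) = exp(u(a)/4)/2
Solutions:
 u(a) = 4*log(-1/(C1 + a)) + 12*log(2)


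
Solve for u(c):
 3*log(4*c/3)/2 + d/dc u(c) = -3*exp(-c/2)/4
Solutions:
 u(c) = C1 - 3*c*log(c)/2 + c*(-3*log(2) + 3/2 + 3*log(3)/2) + 3*exp(-c/2)/2


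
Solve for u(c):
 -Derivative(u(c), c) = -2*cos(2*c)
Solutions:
 u(c) = C1 + sin(2*c)


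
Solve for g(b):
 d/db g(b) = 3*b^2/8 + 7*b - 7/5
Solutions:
 g(b) = C1 + b^3/8 + 7*b^2/2 - 7*b/5


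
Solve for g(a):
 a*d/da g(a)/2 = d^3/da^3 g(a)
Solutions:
 g(a) = C1 + Integral(C2*airyai(2^(2/3)*a/2) + C3*airybi(2^(2/3)*a/2), a)


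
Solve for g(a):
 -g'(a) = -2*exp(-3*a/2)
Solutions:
 g(a) = C1 - 4*exp(-3*a/2)/3


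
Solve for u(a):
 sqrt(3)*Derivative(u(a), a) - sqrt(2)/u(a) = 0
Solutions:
 u(a) = -sqrt(C1 + 6*sqrt(6)*a)/3
 u(a) = sqrt(C1 + 6*sqrt(6)*a)/3


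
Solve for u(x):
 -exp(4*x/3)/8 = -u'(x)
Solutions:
 u(x) = C1 + 3*exp(4*x/3)/32


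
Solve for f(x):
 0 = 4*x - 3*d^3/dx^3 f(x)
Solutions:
 f(x) = C1 + C2*x + C3*x^2 + x^4/18


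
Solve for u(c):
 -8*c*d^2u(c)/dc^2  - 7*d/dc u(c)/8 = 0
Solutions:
 u(c) = C1 + C2*c^(57/64)


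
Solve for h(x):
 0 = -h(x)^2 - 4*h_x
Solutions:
 h(x) = 4/(C1 + x)


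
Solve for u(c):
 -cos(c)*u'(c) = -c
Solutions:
 u(c) = C1 + Integral(c/cos(c), c)


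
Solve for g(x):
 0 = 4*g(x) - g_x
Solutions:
 g(x) = C1*exp(4*x)


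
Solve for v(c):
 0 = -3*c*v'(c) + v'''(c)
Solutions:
 v(c) = C1 + Integral(C2*airyai(3^(1/3)*c) + C3*airybi(3^(1/3)*c), c)


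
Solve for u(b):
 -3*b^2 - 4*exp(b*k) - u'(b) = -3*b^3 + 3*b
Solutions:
 u(b) = C1 + 3*b^4/4 - b^3 - 3*b^2/2 - 4*exp(b*k)/k


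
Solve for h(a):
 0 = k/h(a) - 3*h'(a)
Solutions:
 h(a) = -sqrt(C1 + 6*a*k)/3
 h(a) = sqrt(C1 + 6*a*k)/3


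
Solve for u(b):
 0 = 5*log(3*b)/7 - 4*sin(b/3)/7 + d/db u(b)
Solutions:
 u(b) = C1 - 5*b*log(b)/7 - 5*b*log(3)/7 + 5*b/7 - 12*cos(b/3)/7


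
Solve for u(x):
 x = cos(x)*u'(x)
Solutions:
 u(x) = C1 + Integral(x/cos(x), x)


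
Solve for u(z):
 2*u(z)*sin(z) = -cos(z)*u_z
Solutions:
 u(z) = C1*cos(z)^2


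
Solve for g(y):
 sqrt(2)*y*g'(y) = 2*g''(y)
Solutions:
 g(y) = C1 + C2*erfi(2^(1/4)*y/2)


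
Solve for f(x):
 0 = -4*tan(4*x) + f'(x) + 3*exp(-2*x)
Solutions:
 f(x) = C1 + log(tan(4*x)^2 + 1)/2 + 3*exp(-2*x)/2


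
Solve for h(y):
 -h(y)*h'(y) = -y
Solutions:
 h(y) = -sqrt(C1 + y^2)
 h(y) = sqrt(C1 + y^2)


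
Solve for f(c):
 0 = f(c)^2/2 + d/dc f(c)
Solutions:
 f(c) = 2/(C1 + c)


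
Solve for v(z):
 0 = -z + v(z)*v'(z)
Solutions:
 v(z) = -sqrt(C1 + z^2)
 v(z) = sqrt(C1 + z^2)


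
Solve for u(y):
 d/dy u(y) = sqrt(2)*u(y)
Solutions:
 u(y) = C1*exp(sqrt(2)*y)


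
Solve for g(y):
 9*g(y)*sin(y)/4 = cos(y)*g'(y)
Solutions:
 g(y) = C1/cos(y)^(9/4)


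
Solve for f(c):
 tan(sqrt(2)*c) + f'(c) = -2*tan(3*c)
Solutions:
 f(c) = C1 + 2*log(cos(3*c))/3 + sqrt(2)*log(cos(sqrt(2)*c))/2


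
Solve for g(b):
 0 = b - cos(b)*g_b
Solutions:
 g(b) = C1 + Integral(b/cos(b), b)


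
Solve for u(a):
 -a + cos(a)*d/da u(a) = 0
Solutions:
 u(a) = C1 + Integral(a/cos(a), a)


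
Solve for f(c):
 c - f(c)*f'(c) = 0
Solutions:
 f(c) = -sqrt(C1 + c^2)
 f(c) = sqrt(C1 + c^2)


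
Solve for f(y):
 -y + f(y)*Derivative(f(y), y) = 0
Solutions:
 f(y) = -sqrt(C1 + y^2)
 f(y) = sqrt(C1 + y^2)


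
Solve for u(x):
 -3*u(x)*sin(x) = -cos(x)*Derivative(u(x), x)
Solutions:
 u(x) = C1/cos(x)^3


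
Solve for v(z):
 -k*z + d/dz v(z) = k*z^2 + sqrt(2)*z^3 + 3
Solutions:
 v(z) = C1 + k*z^3/3 + k*z^2/2 + sqrt(2)*z^4/4 + 3*z


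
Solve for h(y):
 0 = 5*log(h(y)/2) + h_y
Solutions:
 -Integral(1/(-log(_y) + log(2)), (_y, h(y)))/5 = C1 - y


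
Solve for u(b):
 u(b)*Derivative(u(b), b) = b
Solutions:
 u(b) = -sqrt(C1 + b^2)
 u(b) = sqrt(C1 + b^2)


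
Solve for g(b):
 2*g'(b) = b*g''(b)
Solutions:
 g(b) = C1 + C2*b^3


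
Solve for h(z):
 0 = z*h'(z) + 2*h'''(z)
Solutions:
 h(z) = C1 + Integral(C2*airyai(-2^(2/3)*z/2) + C3*airybi(-2^(2/3)*z/2), z)


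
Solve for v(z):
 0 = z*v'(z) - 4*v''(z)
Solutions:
 v(z) = C1 + C2*erfi(sqrt(2)*z/4)


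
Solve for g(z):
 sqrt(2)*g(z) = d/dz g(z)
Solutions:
 g(z) = C1*exp(sqrt(2)*z)


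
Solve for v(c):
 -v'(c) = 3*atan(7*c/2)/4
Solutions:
 v(c) = C1 - 3*c*atan(7*c/2)/4 + 3*log(49*c^2 + 4)/28


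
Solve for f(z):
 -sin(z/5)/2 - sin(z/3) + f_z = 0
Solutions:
 f(z) = C1 - 5*cos(z/5)/2 - 3*cos(z/3)


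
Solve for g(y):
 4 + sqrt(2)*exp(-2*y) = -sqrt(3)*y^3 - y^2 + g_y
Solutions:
 g(y) = C1 + sqrt(3)*y^4/4 + y^3/3 + 4*y - sqrt(2)*exp(-2*y)/2


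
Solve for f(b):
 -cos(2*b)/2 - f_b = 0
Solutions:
 f(b) = C1 - sin(2*b)/4


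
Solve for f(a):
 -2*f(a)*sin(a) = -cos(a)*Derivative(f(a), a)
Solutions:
 f(a) = C1/cos(a)^2


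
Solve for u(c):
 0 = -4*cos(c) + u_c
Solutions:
 u(c) = C1 + 4*sin(c)


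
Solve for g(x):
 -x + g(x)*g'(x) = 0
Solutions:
 g(x) = -sqrt(C1 + x^2)
 g(x) = sqrt(C1 + x^2)


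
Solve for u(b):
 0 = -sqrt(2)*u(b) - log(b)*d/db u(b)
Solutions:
 u(b) = C1*exp(-sqrt(2)*li(b))


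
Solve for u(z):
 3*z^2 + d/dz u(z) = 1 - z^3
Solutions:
 u(z) = C1 - z^4/4 - z^3 + z


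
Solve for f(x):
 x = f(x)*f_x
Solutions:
 f(x) = -sqrt(C1 + x^2)
 f(x) = sqrt(C1 + x^2)


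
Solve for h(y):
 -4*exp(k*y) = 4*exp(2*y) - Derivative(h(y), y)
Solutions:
 h(y) = C1 + 2*exp(2*y) + 4*exp(k*y)/k


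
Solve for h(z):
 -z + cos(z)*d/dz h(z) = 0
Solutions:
 h(z) = C1 + Integral(z/cos(z), z)


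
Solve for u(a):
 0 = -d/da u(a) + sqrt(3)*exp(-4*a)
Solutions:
 u(a) = C1 - sqrt(3)*exp(-4*a)/4


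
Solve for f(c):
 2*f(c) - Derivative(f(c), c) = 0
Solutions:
 f(c) = C1*exp(2*c)


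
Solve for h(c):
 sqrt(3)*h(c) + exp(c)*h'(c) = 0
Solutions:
 h(c) = C1*exp(sqrt(3)*exp(-c))


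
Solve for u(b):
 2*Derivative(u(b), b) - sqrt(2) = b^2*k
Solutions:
 u(b) = C1 + b^3*k/6 + sqrt(2)*b/2


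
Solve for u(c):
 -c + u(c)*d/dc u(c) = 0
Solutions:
 u(c) = -sqrt(C1 + c^2)
 u(c) = sqrt(C1 + c^2)


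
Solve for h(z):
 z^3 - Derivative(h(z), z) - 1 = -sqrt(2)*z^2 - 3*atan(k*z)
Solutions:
 h(z) = C1 + z^4/4 + sqrt(2)*z^3/3 - z + 3*Piecewise((z*atan(k*z) - log(k^2*z^2 + 1)/(2*k), Ne(k, 0)), (0, True))


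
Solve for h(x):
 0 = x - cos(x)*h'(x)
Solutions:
 h(x) = C1 + Integral(x/cos(x), x)


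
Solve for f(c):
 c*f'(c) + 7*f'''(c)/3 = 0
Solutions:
 f(c) = C1 + Integral(C2*airyai(-3^(1/3)*7^(2/3)*c/7) + C3*airybi(-3^(1/3)*7^(2/3)*c/7), c)


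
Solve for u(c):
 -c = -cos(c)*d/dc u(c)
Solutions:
 u(c) = C1 + Integral(c/cos(c), c)


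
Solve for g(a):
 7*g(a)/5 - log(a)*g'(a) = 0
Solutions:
 g(a) = C1*exp(7*li(a)/5)


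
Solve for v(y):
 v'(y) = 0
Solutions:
 v(y) = C1


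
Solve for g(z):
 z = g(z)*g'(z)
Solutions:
 g(z) = -sqrt(C1 + z^2)
 g(z) = sqrt(C1 + z^2)


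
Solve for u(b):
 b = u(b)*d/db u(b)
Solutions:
 u(b) = -sqrt(C1 + b^2)
 u(b) = sqrt(C1 + b^2)


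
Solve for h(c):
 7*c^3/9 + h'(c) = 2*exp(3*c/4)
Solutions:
 h(c) = C1 - 7*c^4/36 + 8*exp(3*c/4)/3


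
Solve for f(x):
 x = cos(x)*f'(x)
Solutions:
 f(x) = C1 + Integral(x/cos(x), x)


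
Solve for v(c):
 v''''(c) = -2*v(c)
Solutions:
 v(c) = (C1*sin(2^(3/4)*c/2) + C2*cos(2^(3/4)*c/2))*exp(-2^(3/4)*c/2) + (C3*sin(2^(3/4)*c/2) + C4*cos(2^(3/4)*c/2))*exp(2^(3/4)*c/2)


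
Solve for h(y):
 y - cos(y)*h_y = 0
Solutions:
 h(y) = C1 + Integral(y/cos(y), y)


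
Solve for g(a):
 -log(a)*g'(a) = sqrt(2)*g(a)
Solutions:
 g(a) = C1*exp(-sqrt(2)*li(a))


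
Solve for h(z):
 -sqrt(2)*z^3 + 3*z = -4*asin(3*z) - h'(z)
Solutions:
 h(z) = C1 + sqrt(2)*z^4/4 - 3*z^2/2 - 4*z*asin(3*z) - 4*sqrt(1 - 9*z^2)/3
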